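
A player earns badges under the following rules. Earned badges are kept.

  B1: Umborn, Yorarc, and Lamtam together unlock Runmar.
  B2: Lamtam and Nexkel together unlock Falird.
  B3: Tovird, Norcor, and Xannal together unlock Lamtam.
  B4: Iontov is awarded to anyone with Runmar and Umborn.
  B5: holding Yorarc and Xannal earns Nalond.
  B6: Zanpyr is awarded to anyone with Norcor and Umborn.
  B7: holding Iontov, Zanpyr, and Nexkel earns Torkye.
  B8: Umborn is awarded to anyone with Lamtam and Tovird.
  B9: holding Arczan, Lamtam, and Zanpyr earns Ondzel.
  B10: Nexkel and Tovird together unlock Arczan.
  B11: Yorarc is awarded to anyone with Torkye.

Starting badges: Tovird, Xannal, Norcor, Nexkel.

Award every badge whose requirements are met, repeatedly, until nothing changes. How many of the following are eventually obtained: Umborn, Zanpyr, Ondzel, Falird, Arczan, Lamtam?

With Tovird, Norcor, and Xannal, Lamtam is earned (B3).
With Nexkel and Tovird, Arczan is earned (B10).
With Lamtam and Nexkel, Falird is earned (B2).
With Lamtam and Tovird, Umborn is earned (B8).
With Norcor and Umborn, Zanpyr is earned (B6).
With Arczan, Lamtam, and Zanpyr, Ondzel is earned (B9).
Umborn: reached.
Zanpyr: reached.
Ondzel: reached.
Falird: reached.
Arczan: reached.
Lamtam: reached.
All 6 are reached.

6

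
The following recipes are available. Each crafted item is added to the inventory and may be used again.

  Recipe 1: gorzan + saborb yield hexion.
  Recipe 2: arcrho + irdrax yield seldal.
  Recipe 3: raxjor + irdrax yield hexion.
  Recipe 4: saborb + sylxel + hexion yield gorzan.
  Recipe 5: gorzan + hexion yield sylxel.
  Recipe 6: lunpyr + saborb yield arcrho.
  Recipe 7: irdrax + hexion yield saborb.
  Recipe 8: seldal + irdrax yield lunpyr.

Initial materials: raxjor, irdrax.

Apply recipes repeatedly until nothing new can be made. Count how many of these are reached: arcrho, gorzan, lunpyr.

0

arcrho would need lunpyr and saborb (Recipe 6), but lunpyr is never obtained.
gorzan would need saborb, sylxel, and hexion (Recipe 4), but sylxel is never obtained.
lunpyr would need seldal and irdrax (Recipe 8), but seldal is never obtained.
None of the 3 are reached.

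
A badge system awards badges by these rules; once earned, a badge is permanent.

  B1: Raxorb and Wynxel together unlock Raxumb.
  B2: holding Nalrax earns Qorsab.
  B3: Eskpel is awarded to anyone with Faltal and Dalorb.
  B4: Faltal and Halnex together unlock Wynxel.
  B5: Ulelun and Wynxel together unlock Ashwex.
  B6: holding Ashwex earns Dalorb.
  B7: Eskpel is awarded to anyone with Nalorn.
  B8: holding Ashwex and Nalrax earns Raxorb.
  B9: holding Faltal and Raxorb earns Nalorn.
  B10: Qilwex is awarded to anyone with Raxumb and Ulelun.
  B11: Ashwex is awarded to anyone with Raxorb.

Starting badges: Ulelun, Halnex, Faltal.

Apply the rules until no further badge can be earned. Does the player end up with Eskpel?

With Faltal and Halnex, Wynxel is earned (B4).
With Ulelun and Wynxel, Ashwex is earned (B5).
With Ashwex, Dalorb is earned (B6).
With Faltal and Dalorb, Eskpel is earned (B3).

Yes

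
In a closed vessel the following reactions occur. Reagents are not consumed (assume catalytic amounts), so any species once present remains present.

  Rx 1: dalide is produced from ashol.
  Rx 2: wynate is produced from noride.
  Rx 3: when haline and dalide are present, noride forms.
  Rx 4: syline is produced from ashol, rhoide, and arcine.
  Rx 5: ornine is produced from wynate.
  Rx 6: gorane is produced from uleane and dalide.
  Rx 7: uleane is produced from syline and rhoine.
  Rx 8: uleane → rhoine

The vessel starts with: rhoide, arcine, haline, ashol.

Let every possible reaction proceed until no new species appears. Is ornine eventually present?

ashol present → dalide forms (Rx 1).
haline and dalide present → noride forms (Rx 3).
noride present → wynate forms (Rx 2).
wynate present → ornine forms (Rx 5).

Yes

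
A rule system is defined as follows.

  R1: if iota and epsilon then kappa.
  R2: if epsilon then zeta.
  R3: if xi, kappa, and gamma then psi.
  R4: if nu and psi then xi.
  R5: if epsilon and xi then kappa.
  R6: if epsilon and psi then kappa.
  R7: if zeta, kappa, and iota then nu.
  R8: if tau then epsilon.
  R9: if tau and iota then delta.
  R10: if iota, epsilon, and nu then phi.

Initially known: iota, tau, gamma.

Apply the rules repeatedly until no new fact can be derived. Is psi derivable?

psi would need xi, kappa, and gamma (R3), but xi is never established.

No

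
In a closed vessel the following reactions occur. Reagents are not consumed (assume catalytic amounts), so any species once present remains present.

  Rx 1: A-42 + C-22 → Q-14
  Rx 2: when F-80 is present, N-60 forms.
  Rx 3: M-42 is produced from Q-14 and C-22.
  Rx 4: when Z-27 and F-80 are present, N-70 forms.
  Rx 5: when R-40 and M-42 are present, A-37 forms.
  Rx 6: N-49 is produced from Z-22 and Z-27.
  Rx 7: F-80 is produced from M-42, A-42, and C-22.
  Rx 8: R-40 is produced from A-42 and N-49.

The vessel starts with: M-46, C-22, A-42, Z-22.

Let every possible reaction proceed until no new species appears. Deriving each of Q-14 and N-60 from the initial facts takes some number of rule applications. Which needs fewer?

Q-14

Q-14: A-42 and C-22 present → Q-14 forms (Rx 1). [1 rule application]
N-60: A-42 and C-22 present → Q-14 forms (Rx 1). Q-14 and C-22 present → M-42 forms (Rx 3). M-42, A-42, and C-22 present → F-80 forms (Rx 7). F-80 present → N-60 forms (Rx 2). [4 rule applications]
Q-14 needs fewer.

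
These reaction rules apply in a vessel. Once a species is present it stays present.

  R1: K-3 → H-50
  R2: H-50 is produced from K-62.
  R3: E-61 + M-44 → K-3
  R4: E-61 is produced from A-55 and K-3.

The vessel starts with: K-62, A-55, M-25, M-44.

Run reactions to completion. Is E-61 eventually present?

E-61 would need A-55 and K-3 (R4), but K-3 never forms.

No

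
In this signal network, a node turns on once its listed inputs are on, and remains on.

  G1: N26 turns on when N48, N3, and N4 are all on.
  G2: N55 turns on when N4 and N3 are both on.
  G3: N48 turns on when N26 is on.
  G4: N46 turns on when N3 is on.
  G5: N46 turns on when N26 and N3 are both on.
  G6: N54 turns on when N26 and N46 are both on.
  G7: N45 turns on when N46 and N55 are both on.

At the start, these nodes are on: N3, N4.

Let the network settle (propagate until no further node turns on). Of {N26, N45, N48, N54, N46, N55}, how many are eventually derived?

3

N3 is on, so N46 turns on (G4).
N4 and N3 are on, so N55 turns on (G2).
G7: N46 and N55 on → N45 on.
N26 would need N48, N3, and N4 (G1), but N48 never turns on.
N45: reached.
N48 would need N26 (G3), but N26 never turns on.
N54 would need N26 and N46 (G6), but N26 never turns on.
N46: reached.
N55: reached.
Reached: N45, N46, and N55 — 3 of the 6.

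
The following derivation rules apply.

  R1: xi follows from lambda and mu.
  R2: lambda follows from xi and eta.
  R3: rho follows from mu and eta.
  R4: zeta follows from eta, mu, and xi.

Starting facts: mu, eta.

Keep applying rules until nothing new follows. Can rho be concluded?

mu and eta hold, so rho follows (R3).

Yes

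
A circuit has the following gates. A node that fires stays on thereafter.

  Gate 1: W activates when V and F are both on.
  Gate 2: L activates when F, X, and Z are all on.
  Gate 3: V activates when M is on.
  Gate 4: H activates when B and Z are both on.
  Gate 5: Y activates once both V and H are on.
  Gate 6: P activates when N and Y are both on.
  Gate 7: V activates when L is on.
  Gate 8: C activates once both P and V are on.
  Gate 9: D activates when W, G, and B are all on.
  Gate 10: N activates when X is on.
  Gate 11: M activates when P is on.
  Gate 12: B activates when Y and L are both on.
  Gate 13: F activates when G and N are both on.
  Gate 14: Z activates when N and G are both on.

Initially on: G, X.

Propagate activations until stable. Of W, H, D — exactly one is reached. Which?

W

X is on, so N activates (Gate 10).
Gate 14: N and G on → Z on.
Gate 13: G and N on → F on.
Gate 2: F, X, and Z on → L on.
L is on, so V activates (Gate 7).
Gate 1: V and F on → W on.
H would need B and Z (Gate 4), but B never turns on. D would need W, G, and B (Gate 9), but B never turns on.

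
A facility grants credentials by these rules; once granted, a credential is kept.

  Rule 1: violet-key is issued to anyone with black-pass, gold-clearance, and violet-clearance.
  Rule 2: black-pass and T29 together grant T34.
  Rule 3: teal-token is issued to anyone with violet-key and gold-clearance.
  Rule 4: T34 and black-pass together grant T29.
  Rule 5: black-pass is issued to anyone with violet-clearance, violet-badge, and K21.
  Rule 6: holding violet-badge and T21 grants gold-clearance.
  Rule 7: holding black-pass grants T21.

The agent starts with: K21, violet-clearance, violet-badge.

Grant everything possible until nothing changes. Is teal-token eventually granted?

Holding violet-clearance, violet-badge, and K21 grants black-pass (Rule 5).
Holding black-pass grants T21 (Rule 7).
Holding violet-badge and T21 grants gold-clearance (Rule 6).
Holding black-pass, gold-clearance, and violet-clearance grants violet-key (Rule 1).
Holding violet-key and gold-clearance grants teal-token (Rule 3).

Yes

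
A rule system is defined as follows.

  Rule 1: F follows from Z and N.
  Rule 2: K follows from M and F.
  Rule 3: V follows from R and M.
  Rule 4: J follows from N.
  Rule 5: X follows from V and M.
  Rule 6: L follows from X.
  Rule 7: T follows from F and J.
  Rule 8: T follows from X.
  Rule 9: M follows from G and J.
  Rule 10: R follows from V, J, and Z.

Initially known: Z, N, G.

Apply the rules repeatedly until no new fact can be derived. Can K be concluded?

Yes

From Z and N, Rule 1 gives F.
N holds, so J follows (Rule 4).
G and J hold, so M follows (Rule 9).
M and F hold, so K follows (Rule 2).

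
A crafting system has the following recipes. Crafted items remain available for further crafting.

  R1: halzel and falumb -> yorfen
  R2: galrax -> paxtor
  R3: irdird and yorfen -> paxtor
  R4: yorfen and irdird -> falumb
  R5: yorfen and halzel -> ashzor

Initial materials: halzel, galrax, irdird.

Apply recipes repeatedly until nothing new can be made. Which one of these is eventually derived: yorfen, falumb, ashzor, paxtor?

paxtor

galrax -> paxtor (R2).
yorfen would need halzel and falumb (R1), but falumb is never obtained. falumb would need yorfen and irdird (R4), but yorfen is never obtained. ashzor would need yorfen and halzel (R5), but yorfen is never obtained.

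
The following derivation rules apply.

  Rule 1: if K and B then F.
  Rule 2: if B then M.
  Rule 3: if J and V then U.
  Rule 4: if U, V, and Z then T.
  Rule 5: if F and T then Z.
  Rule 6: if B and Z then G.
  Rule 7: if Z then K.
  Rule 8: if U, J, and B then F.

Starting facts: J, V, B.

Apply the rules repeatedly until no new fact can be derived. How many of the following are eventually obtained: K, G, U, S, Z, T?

J and V hold, so U follows (Rule 3).
K would need Z (Rule 7), but Z is never established.
G would need B and Z (Rule 6), but Z is never established.
U: reached.
No rule produces S, and it is not given.
Z would need F and T (Rule 5), but T is never established.
T would need U, V, and Z (Rule 4), but Z is never established.
Reached: U — 1 of the 6.

1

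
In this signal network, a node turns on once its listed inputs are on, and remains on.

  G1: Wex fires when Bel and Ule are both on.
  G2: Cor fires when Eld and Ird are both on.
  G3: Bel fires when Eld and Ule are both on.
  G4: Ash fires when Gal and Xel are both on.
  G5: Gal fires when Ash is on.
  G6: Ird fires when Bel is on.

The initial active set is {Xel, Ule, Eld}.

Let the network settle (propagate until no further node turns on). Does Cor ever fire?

G3: Eld and Ule on → Bel on.
Bel is on, so Ird fires (G6).
G2: Eld and Ird on → Cor on.

Yes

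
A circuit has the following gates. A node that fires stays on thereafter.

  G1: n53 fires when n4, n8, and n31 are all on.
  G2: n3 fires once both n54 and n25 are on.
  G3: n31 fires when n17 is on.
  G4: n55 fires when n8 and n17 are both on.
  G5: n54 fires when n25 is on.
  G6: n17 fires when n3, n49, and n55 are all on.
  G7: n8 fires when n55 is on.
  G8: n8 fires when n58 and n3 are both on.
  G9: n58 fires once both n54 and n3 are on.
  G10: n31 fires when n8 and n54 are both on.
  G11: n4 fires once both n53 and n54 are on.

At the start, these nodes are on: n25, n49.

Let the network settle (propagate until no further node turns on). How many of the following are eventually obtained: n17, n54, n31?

n25 is on, so n54 fires (G5).
n54 and n25 are on, so n3 fires (G2).
G9: n54 and n3 on → n58 on.
G8: n58 and n3 on → n8 on.
G10: n8 and n54 on → n31 on.
n17 would need n3, n49, and n55 (G6), but n55 never turns on.
n54: reached.
n31: reached.
Reached: n54 and n31 — 2 of the 3.

2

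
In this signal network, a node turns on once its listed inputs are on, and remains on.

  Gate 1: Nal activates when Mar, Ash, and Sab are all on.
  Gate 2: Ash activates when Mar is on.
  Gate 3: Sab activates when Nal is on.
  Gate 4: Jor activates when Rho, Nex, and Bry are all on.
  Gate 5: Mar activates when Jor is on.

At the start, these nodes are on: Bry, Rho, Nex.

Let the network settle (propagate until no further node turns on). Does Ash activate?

Yes

Rho, Nex, and Bry are on, so Jor activates (Gate 4).
Jor is on, so Mar activates (Gate 5).
Mar is on, so Ash activates (Gate 2).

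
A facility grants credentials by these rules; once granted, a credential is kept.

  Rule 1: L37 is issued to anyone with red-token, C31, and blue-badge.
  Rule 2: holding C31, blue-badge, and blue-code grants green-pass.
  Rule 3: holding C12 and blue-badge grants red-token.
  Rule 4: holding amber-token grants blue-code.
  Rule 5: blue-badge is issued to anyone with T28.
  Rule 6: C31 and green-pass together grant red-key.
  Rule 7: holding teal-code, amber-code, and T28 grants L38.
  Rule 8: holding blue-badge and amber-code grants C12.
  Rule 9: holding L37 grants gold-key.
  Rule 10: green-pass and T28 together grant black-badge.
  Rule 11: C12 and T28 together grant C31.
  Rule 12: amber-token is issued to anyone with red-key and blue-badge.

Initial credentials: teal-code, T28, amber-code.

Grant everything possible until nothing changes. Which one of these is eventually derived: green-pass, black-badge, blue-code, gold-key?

gold-key

Holding T28 grants blue-badge (Rule 5).
Holding blue-badge and amber-code grants C12 (Rule 8).
Holding C12 and T28 grants C31 (Rule 11).
Holding C12 and blue-badge grants red-token (Rule 3).
Holding red-token, C31, and blue-badge grants L37 (Rule 1).
Holding L37 grants gold-key (Rule 9).
blue-code would need amber-token (Rule 4), but amber-token is never granted. black-badge would need green-pass and T28 (Rule 10), but green-pass is never granted. green-pass would need C31, blue-badge, and blue-code (Rule 2), but blue-code is never granted.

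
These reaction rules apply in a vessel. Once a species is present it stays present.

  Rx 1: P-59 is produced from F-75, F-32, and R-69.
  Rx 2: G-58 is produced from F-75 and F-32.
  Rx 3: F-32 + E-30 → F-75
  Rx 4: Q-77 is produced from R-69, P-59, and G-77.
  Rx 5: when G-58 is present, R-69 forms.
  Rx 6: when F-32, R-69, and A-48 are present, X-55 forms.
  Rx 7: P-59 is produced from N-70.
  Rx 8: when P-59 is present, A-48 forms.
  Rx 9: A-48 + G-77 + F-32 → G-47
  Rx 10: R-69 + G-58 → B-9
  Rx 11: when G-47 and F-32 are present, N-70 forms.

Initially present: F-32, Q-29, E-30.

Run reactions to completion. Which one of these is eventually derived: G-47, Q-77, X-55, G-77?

F-32 and E-30 present → F-75 forms (Rx 3).
F-75 and F-32 present → G-58 forms (Rx 2).
G-58 present → R-69 forms (Rx 5).
F-75, F-32, and R-69 present → P-59 forms (Rx 1).
P-59 present → A-48 forms (Rx 8).
F-32, R-69, and A-48 present → X-55 forms (Rx 6).
G-47 would need A-48, G-77, and F-32 (Rx 9), but G-77 never forms. Q-77 would need R-69, P-59, and G-77 (Rx 4), but G-77 never forms. No rule produces G-77, and it is not given.

X-55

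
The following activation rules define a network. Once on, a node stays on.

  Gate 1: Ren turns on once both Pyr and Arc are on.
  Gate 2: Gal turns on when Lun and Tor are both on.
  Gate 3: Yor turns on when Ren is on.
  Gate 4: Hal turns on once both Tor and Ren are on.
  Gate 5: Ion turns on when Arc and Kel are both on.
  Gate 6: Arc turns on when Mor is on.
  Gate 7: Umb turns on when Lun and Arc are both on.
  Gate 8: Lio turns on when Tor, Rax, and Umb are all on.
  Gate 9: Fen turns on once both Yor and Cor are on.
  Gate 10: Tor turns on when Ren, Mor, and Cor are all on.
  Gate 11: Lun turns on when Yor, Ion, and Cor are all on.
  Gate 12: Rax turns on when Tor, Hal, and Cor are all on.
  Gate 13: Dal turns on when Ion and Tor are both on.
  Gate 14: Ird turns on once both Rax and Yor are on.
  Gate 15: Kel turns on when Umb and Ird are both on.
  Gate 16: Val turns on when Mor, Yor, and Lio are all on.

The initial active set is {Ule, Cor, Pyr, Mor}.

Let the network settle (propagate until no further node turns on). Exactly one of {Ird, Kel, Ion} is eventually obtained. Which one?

Gate 6: Mor on → Arc on.
Gate 1: Pyr and Arc on → Ren on.
Gate 3: Ren on → Yor on.
Ren, Mor, and Cor are on, so Tor turns on (Gate 10).
Gate 4: Tor and Ren on → Hal on.
Gate 12: Tor, Hal, and Cor on → Rax on.
Gate 14: Rax and Yor on → Ird on.
Ion would need Arc and Kel (Gate 5), but Kel never turns on. Kel would need Umb and Ird (Gate 15), but Umb never turns on.

Ird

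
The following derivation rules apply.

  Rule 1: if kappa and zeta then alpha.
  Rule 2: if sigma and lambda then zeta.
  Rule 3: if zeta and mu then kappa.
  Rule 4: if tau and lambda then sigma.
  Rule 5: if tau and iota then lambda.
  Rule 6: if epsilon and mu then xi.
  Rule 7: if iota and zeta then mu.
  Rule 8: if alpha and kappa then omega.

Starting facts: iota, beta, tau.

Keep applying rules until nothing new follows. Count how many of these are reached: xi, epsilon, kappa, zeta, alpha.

From tau and iota, Rule 5 gives lambda.
tau and lambda hold, so sigma follows (Rule 4).
From sigma and lambda, Rule 2 gives zeta.
iota and zeta hold, so mu follows (Rule 7).
zeta and mu hold, so kappa follows (Rule 3).
kappa and zeta hold, so alpha follows (Rule 1).
xi would need epsilon and mu (Rule 6), but epsilon is never established.
No rule produces epsilon, and it is not given.
kappa: reached.
zeta: reached.
alpha: reached.
Reached: kappa, zeta, and alpha — 3 of the 5.

3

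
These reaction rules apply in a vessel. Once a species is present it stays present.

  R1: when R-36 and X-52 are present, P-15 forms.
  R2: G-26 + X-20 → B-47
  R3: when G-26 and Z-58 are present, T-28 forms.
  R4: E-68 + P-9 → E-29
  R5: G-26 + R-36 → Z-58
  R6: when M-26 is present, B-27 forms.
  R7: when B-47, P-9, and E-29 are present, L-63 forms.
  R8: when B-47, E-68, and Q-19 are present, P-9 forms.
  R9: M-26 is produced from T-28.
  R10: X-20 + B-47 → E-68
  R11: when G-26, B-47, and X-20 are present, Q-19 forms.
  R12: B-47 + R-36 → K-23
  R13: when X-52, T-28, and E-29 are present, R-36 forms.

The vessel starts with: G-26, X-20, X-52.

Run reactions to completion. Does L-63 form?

G-26 and X-20 present → B-47 forms (R2).
G-26, B-47, and X-20 present → Q-19 forms (R11).
X-20 and B-47 present → E-68 forms (R10).
B-47, E-68, and Q-19 present → P-9 forms (R8).
E-68 and P-9 present → E-29 forms (R4).
B-47, P-9, and E-29 present → L-63 forms (R7).

Yes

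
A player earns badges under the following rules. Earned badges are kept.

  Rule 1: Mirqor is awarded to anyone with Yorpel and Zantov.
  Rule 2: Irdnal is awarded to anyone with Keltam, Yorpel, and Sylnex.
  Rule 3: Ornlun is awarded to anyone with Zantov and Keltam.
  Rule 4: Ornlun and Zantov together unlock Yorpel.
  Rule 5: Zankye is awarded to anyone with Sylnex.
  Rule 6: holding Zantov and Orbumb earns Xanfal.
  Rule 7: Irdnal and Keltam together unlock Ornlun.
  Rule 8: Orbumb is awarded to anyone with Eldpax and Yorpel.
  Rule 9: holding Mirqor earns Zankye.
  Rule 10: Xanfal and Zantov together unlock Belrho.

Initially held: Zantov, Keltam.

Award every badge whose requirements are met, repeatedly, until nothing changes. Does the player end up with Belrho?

No

Belrho would need Xanfal and Zantov (Rule 10), but Xanfal is never earned.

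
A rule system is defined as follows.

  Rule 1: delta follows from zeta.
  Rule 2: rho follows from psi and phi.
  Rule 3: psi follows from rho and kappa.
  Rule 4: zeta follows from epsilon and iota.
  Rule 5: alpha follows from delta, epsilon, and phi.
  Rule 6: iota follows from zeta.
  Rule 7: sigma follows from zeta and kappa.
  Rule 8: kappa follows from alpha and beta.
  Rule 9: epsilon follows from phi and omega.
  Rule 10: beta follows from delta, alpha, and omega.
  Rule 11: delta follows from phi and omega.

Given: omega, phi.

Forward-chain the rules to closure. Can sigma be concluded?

sigma would need zeta and kappa (Rule 7), but zeta is never established.

No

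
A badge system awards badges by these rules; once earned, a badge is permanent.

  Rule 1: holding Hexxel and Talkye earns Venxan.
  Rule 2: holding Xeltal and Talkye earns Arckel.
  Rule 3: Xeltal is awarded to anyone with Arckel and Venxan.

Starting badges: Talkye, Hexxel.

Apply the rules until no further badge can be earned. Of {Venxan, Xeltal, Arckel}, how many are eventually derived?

1

With Hexxel and Talkye, Venxan is earned (Rule 1).
Venxan: reached.
Xeltal would need Arckel and Venxan (Rule 3), but Arckel is never earned.
Arckel would need Xeltal and Talkye (Rule 2), but Xeltal is never earned.
Reached: Venxan — 1 of the 3.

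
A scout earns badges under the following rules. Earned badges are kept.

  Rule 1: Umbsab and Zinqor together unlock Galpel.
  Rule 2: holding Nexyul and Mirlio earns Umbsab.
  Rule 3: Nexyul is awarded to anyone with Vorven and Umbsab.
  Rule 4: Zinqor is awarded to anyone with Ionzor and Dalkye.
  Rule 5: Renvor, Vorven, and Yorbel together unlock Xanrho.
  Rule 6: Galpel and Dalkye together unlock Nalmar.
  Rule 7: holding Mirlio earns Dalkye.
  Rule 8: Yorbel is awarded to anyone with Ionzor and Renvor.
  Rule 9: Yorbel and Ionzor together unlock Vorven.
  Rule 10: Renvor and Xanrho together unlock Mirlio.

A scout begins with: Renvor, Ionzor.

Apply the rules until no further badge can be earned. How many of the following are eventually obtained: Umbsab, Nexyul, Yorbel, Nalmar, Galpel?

With Ionzor and Renvor, Yorbel is earned (Rule 8).
Umbsab would need Nexyul and Mirlio (Rule 2), but Nexyul is never earned.
Nexyul would need Vorven and Umbsab (Rule 3), but Umbsab is never earned.
Yorbel: reached.
Nalmar would need Galpel and Dalkye (Rule 6), but Galpel is never earned.
Galpel would need Umbsab and Zinqor (Rule 1), but Umbsab is never earned.
Reached: Yorbel — 1 of the 5.

1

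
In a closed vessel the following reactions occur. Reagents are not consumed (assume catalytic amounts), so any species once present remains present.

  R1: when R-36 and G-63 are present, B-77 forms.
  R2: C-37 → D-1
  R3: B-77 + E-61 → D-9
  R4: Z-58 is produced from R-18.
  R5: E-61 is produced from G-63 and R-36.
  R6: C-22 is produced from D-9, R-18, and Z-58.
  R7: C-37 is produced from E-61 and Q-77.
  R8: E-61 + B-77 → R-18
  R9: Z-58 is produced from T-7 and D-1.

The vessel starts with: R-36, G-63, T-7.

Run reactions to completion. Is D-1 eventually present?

D-1 would need C-37 (R2), but C-37 never forms.

No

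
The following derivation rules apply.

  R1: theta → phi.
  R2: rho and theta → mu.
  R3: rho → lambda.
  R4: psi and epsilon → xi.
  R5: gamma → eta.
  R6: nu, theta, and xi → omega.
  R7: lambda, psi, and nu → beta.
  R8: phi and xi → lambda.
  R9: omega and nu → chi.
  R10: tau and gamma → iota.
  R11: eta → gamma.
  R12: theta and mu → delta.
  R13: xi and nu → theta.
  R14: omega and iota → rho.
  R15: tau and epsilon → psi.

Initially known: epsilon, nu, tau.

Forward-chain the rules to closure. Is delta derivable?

No

delta would need theta and mu (R12), but mu is never established.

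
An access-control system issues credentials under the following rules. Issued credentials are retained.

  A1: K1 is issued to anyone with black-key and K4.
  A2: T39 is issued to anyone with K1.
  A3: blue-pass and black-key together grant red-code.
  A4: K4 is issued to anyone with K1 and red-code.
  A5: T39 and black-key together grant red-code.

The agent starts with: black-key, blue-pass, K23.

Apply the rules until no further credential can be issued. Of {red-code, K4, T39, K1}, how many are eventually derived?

1

Holding blue-pass and black-key grants red-code (A3).
red-code: reached.
K4 would need K1 and red-code (A4), but K1 is never granted.
T39 would need K1 (A2), but K1 is never granted.
K1 would need black-key and K4 (A1), but K4 is never granted.
Reached: red-code — 1 of the 4.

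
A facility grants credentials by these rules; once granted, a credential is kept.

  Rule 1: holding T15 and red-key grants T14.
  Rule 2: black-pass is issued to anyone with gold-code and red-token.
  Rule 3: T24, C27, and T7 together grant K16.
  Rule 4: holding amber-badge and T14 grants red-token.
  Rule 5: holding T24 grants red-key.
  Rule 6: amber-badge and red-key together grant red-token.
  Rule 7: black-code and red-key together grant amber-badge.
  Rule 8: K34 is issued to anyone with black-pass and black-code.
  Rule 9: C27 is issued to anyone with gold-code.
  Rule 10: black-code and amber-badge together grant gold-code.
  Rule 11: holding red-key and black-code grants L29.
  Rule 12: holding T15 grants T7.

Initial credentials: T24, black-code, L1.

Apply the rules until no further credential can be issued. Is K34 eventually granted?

Yes

Holding T24 grants red-key (Rule 5).
Holding black-code and red-key grants amber-badge (Rule 7).
Holding black-code and amber-badge grants gold-code (Rule 10).
Holding amber-badge and red-key grants red-token (Rule 6).
Holding gold-code and red-token grants black-pass (Rule 2).
Holding black-pass and black-code grants K34 (Rule 8).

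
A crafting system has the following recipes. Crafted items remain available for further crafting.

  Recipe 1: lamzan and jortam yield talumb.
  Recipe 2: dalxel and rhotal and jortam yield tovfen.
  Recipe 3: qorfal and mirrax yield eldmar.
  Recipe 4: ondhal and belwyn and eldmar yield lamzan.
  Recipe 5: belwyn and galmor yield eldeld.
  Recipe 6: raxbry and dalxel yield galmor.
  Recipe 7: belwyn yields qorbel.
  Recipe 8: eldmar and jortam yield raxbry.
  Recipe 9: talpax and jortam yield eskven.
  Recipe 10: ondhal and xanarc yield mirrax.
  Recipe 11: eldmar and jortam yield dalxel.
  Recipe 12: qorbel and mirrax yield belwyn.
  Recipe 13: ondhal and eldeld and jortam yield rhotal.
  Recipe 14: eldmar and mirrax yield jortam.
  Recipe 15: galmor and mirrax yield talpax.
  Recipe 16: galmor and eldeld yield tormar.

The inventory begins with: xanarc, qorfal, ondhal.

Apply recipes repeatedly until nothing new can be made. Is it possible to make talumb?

No

talumb would need lamzan and jortam (Recipe 1), but lamzan is never obtained.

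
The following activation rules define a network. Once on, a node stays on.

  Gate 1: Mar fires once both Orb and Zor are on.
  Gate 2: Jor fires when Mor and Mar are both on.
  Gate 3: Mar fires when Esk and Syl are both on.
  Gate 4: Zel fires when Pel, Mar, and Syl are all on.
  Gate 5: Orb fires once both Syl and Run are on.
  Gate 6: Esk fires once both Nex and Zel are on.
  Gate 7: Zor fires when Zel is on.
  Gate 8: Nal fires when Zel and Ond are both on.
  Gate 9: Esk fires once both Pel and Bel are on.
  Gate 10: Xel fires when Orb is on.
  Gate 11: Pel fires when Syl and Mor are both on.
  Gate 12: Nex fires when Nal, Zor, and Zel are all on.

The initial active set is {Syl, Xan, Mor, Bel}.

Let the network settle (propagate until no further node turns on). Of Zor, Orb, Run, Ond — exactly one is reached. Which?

Syl and Mor are on, so Pel fires (Gate 11).
Pel and Bel are on, so Esk fires (Gate 9).
Esk and Syl are on, so Mar fires (Gate 3).
Pel, Mar, and Syl are on, so Zel fires (Gate 4).
Zel is on, so Zor fires (Gate 7).
No rule produces Run, and it is not given. Orb would need Syl and Run (Gate 5), but Run never turns on. No rule produces Ond, and it is not given.

Zor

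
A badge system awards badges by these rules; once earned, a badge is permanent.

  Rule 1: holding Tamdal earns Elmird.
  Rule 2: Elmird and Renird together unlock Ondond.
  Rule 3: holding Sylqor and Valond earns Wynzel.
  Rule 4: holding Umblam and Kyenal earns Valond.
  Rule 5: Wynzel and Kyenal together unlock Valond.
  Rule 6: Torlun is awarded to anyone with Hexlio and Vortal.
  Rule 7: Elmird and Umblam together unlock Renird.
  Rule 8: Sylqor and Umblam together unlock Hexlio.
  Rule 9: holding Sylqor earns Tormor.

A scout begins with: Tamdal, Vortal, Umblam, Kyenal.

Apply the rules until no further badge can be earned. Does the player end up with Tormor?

No

Tormor would need Sylqor (Rule 9), but Sylqor is never earned.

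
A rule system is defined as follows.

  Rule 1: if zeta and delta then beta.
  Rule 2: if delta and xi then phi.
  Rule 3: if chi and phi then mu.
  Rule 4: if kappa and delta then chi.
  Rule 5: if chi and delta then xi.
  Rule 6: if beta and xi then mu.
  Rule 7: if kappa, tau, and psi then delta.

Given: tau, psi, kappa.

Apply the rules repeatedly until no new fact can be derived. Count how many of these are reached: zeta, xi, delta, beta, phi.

3

kappa, tau, and psi hold, so delta follows (Rule 7).
kappa and delta hold, so chi follows (Rule 4).
chi and delta hold, so xi follows (Rule 5).
From delta and xi, Rule 2 gives phi.
No rule produces zeta, and it is not given.
xi: reached.
delta: reached.
beta would need zeta and delta (Rule 1), but zeta is never established.
phi: reached.
Reached: xi, delta, and phi — 3 of the 5.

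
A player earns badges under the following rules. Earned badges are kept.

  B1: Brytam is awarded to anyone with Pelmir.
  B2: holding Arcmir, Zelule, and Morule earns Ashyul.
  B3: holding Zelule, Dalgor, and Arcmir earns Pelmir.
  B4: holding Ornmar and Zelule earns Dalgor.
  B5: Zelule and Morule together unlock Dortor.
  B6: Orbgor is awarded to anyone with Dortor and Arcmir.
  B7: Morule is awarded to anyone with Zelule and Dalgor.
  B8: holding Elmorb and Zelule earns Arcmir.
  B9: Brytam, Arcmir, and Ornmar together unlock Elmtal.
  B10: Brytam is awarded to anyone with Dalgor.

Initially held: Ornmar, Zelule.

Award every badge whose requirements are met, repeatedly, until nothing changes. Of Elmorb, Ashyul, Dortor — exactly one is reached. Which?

With Ornmar and Zelule, Dalgor is earned (B4).
With Zelule and Dalgor, Morule is earned (B7).
With Zelule and Morule, Dortor is earned (B5).
No rule produces Elmorb, and it is not given. Ashyul would need Arcmir, Zelule, and Morule (B2), but Arcmir is never earned.

Dortor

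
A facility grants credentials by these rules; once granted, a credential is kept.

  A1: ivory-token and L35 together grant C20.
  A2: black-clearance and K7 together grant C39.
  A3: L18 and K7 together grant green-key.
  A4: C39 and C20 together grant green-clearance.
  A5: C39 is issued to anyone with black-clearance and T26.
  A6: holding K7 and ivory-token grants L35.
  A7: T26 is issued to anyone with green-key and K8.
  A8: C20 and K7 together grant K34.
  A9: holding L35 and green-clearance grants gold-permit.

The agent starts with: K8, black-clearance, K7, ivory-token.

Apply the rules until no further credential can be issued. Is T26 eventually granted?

No

T26 would need green-key and K8 (A7), but green-key is never granted.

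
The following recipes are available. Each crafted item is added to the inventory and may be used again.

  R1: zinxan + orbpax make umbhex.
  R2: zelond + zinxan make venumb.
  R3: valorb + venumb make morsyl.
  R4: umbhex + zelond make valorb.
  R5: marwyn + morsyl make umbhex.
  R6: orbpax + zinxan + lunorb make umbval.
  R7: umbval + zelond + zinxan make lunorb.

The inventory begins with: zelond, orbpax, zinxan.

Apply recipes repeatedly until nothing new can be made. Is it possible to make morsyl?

Yes

zinxan + orbpax → umbhex (R1).
Using R2, zelond and zinxan make venumb.
Using R4, umbhex and zelond make valorb.
valorb + venumb → morsyl (R3).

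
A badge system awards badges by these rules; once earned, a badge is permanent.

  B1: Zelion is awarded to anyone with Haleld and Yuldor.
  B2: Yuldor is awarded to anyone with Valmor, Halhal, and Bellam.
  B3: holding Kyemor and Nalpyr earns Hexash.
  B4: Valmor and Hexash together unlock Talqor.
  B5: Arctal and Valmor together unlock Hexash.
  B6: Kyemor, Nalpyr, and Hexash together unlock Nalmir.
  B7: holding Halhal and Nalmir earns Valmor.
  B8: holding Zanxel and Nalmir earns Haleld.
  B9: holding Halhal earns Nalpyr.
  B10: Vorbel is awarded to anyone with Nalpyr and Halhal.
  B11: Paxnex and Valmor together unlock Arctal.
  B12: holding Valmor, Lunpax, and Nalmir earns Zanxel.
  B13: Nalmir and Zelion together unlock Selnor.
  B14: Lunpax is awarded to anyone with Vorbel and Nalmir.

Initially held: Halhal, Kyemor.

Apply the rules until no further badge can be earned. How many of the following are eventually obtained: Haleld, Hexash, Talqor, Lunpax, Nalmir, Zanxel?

With Halhal, Nalpyr is earned (B9).
With Nalpyr and Halhal, Vorbel is earned (B10).
With Kyemor and Nalpyr, Hexash is earned (B3).
With Kyemor, Nalpyr, and Hexash, Nalmir is earned (B6).
With Vorbel and Nalmir, Lunpax is earned (B14).
With Halhal and Nalmir, Valmor is earned (B7).
With Valmor, Lunpax, and Nalmir, Zanxel is earned (B12).
With Valmor and Hexash, Talqor is earned (B4).
With Zanxel and Nalmir, Haleld is earned (B8).
Haleld: reached.
Hexash: reached.
Talqor: reached.
Lunpax: reached.
Nalmir: reached.
Zanxel: reached.
All 6 are reached.

6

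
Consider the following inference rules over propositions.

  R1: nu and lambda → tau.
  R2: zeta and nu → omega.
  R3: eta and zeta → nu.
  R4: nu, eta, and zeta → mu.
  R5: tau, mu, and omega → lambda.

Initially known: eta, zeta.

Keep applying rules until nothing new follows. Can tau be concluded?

tau would need nu and lambda (R1), but lambda is never established.

No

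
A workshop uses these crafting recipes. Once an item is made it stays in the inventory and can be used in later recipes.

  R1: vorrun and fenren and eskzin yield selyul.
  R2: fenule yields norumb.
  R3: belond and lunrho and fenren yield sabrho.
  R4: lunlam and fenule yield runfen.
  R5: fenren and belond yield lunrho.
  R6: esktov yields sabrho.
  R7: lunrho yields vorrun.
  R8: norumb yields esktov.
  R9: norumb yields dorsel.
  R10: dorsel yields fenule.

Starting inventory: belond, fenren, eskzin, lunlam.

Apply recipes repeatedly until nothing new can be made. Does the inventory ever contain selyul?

Yes

Using R5, fenren and belond make lunrho.
Using R7, lunrho makes vorrun.
Using R1, vorrun, fenren, and eskzin make selyul.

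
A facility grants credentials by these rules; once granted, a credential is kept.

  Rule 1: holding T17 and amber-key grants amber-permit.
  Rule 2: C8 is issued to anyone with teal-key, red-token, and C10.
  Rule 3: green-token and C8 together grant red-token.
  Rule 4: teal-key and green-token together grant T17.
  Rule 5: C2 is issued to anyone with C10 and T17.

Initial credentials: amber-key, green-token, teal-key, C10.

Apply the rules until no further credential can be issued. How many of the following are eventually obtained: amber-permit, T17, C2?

Holding teal-key and green-token grants T17 (Rule 4).
Holding C10 and T17 grants C2 (Rule 5).
Holding T17 and amber-key grants amber-permit (Rule 1).
amber-permit: reached.
T17: reached.
C2: reached.
All 3 are reached.

3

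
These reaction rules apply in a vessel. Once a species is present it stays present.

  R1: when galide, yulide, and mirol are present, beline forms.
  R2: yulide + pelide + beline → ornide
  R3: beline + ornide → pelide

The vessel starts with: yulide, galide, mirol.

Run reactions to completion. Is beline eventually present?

galide, yulide, and mirol present → beline forms (R1).

Yes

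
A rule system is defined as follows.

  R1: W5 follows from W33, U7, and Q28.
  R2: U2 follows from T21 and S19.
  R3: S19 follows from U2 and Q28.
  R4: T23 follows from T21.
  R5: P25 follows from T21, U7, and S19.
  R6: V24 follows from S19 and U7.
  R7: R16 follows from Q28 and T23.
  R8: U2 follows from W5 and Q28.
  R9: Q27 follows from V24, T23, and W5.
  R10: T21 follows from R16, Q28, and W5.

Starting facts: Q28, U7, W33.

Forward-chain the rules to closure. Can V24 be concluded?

W33, U7, and Q28 hold, so W5 follows (R1).
W5 and Q28 hold, so U2 follows (R8).
U2 and Q28 hold, so S19 follows (R3).
S19 and U7 hold, so V24 follows (R6).

Yes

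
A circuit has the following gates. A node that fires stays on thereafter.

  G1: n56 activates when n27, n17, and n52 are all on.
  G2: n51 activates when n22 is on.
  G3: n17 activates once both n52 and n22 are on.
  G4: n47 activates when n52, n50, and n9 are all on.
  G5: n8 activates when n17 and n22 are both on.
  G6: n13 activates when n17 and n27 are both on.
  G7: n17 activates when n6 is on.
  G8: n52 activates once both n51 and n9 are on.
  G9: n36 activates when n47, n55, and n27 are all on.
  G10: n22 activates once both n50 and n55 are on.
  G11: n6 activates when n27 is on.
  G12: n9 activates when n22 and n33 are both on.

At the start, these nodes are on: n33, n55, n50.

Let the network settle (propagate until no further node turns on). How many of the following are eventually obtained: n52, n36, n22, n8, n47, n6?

n50 and n55 are on, so n22 activates (G10).
n22 and n33 are on, so n9 activates (G12).
G2: n22 on → n51 on.
G8: n51 and n9 on → n52 on.
G4: n52, n50, and n9 on → n47 on.
n52 and n22 are on, so n17 activates (G3).
G5: n17 and n22 on → n8 on.
n52: reached.
n36 would need n47, n55, and n27 (G9), but n27 never turns on.
n22: reached.
n8: reached.
n47: reached.
n6 would need n27 (G11), but n27 never turns on.
Reached: n52, n22, n8, and n47 — 4 of the 6.

4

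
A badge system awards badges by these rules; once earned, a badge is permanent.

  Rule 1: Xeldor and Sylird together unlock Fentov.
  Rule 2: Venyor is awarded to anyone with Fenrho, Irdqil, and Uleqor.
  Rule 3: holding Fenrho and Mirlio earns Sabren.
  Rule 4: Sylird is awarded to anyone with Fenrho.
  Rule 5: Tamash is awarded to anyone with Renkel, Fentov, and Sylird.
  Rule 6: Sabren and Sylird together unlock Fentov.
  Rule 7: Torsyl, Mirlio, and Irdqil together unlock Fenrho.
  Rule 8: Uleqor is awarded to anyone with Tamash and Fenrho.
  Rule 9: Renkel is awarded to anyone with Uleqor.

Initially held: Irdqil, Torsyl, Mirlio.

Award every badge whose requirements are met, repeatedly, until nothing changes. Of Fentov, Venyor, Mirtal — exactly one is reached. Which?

Fentov

With Torsyl, Mirlio, and Irdqil, Fenrho is earned (Rule 7).
With Fenrho, Sylird is earned (Rule 4).
With Fenrho and Mirlio, Sabren is earned (Rule 3).
With Sabren and Sylird, Fentov is earned (Rule 6).
No rule produces Mirtal, and it is not given. Venyor would need Fenrho, Irdqil, and Uleqor (Rule 2), but Uleqor is never earned.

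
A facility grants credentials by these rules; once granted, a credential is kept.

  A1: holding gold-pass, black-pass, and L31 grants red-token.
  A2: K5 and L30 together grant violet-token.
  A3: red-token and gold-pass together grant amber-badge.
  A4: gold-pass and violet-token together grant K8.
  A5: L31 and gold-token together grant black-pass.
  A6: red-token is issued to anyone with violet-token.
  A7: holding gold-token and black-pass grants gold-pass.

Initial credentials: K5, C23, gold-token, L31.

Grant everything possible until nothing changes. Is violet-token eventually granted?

violet-token would need K5 and L30 (A2), but L30 is never granted.

No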